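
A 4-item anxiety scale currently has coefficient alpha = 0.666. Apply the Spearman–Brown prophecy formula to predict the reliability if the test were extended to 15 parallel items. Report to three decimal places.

Length factor m = 15/4 = 3.7500
α' = m·α / (1 + (m−1)·α)
   = 15/4 × 0.666 / (1 + (15/4 − 1) × 0.666)
   = 2.4975 / 2.8315 = 0.882

predicted reliability = 0.882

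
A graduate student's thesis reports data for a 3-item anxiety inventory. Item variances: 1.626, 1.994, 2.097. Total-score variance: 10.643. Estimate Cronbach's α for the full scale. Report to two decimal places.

Σσᵢ² = 1.626 + 1.994 + 2.097 = 5.717
α = (k/(k−1))·(1 − Σσᵢ²/total variance) = (3/2)·(1 − 5.717/10.643) = 0.69

Cronbach's α = 0.69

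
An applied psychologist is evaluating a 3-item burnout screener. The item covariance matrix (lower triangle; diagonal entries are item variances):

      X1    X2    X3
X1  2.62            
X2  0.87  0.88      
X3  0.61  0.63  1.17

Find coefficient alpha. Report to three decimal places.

α = 0.712

sum of item variances = 2.62 + 0.88 + 1.17 = 4.67
Σ_{i<j} σ_ij = 2.11
Var(T) = 4.67 + 2 × 2.11 = 8.89
α = (k/(k−1))·(1 − sum of item variances/Var(T)) = (3/2)·(1 − 4.67/8.89) = 0.712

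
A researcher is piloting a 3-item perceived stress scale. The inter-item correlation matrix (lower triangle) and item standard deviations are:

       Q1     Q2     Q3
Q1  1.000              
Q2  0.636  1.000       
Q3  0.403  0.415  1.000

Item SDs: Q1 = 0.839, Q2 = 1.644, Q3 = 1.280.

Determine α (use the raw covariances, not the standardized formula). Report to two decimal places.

α = 0.70

Σσ²ᵢ = 0.839² + 1.644² + 1.280² = 5.0451
Covariances σ_ij = r_ij · s_i · s_j:
  σ(Q1,Q2) = 0.636 × 0.839 × 1.644 = 0.8772
  σ(Q1,Q3) = 0.403 × 0.839 × 1.280 = 0.4328
  σ(Q2,Q3) = 0.415 × 1.644 × 1.280 = 0.8733
σ²_T = Σσ²ᵢ + 2·Σσ_ij = 5.0451 + 2 × 2.1833 = 9.4117
α = (3/2)·(1 − 5.0451/9.4117) = 0.70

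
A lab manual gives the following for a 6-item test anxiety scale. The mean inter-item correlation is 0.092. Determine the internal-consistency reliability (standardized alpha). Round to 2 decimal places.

Standardized α = k·r̄ / (1 + (k−1)·r̄) = 6 × 0.092 / (1 + 5 × 0.092)
  = 0.5520 / 1.4600 = 0.38

α = 0.38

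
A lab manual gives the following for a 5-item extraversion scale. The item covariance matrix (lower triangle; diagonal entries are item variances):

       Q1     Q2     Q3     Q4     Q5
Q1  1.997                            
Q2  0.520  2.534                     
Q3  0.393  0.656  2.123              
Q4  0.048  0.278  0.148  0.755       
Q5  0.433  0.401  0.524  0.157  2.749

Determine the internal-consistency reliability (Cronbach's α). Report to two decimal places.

Σσᵢ² = 1.997 + 2.534 + 2.123 + 0.755 + 2.749 = 10.158
Sum of off-diagonal covariances = 3.558
Var(T) = 10.158 + 2 × 3.558 = 17.274
α = (k/(k−1))·(1 − Σσᵢ²/Var(T)) = (5/4)·(1 − 10.158/17.274) = 0.51

α = 0.51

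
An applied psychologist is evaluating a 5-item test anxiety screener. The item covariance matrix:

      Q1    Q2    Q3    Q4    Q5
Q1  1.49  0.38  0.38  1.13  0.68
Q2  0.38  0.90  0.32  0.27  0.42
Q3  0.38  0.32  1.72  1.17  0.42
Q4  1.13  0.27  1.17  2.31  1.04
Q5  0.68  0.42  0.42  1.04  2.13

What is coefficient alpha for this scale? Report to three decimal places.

Σσ²ᵢ = 1.49 + 0.90 + 1.72 + 2.31 + 2.13 = 8.55
Σ_{i<j} σ_ij = 6.21
σ²_T = 8.55 + 2 × 6.21 = 20.97
α = (k/(k−1))·(1 − Σσ²ᵢ/σ²_T) = (5/4)·(1 − 8.55/20.97) = 0.740

coefficient alpha = 0.740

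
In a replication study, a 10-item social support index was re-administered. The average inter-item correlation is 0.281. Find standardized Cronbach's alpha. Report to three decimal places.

Standardized α = k·r̄ / (1 + (k−1)·r̄) = 10 × 0.281 / (1 + 9 × 0.281)
  = 2.8100 / 3.5290 = 0.796

α = 0.796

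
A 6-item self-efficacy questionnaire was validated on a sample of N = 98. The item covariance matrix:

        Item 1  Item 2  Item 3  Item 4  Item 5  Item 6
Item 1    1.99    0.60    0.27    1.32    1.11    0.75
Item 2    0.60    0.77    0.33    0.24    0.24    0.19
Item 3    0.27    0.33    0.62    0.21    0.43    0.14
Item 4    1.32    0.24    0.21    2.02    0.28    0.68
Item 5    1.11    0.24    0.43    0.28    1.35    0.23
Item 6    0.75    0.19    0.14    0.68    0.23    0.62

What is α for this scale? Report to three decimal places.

Σσᵢ² = 1.99 + 0.77 + 0.62 + 2.02 + 1.35 + 0.62 = 7.37
Σ_{i<j} σ_ij = 7.02
σ²_total = 7.37 + 2 × 7.02 = 21.41
α = (k/(k−1))·(1 − Σσᵢ²/σ²_total) = (6/5)·(1 − 7.37/21.41) = 0.787

α = 0.787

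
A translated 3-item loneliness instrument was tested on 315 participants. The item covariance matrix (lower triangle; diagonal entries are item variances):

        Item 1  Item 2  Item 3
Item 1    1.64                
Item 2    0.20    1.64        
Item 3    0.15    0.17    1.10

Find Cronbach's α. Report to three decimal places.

Σσ²ᵢ = 1.64 + 1.64 + 1.10 = 4.38
Σ_{i<j} σ_ij = 0.52
total variance = 4.38 + 2 × 0.52 = 5.42
α = (k/(k−1))·(1 − Σσ²ᵢ/total variance) = (3/2)·(1 − 4.38/5.42) = 0.288

α = 0.288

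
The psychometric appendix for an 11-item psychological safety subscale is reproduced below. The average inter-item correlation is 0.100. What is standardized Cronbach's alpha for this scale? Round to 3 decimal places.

standardized Cronbach's alpha = 0.550

Standardized α = k·r̄ / (1 + (k−1)·r̄) = 11 × 0.100 / (1 + 10 × 0.100)
  = 1.1000 / 2.0000 = 0.550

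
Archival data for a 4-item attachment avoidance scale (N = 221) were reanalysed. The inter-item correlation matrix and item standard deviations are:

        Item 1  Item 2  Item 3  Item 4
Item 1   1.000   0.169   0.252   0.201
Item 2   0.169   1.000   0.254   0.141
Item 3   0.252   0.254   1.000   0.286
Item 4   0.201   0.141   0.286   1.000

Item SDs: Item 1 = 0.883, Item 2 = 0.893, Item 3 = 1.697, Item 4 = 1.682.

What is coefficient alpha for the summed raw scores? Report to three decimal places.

α = 0.505

Σσ²ᵢ = 0.883² + 0.893² + 1.697² + 1.682² = 7.2861
Covariances σ_ij = r_ij · s_i · s_j:
  σ(Item 1,Item 2) = 0.169 × 0.883 × 0.893 = 0.1333
  σ(Item 1,Item 3) = 0.252 × 0.883 × 1.697 = 0.3776
  σ(Item 1,Item 4) = 0.201 × 0.883 × 1.682 = 0.2985
  σ(Item 2,Item 3) = 0.254 × 0.893 × 1.697 = 0.3849
  σ(Item 2,Item 4) = 0.141 × 0.893 × 1.682 = 0.2118
  σ(Item 3,Item 4) = 0.286 × 1.697 × 1.682 = 0.8163
σ²_T = Σσ²ᵢ + 2·Σσ_ij = 7.2861 + 2 × 2.2224 = 11.7309
α = (4/3)·(1 − 7.2861/11.7309) = 0.505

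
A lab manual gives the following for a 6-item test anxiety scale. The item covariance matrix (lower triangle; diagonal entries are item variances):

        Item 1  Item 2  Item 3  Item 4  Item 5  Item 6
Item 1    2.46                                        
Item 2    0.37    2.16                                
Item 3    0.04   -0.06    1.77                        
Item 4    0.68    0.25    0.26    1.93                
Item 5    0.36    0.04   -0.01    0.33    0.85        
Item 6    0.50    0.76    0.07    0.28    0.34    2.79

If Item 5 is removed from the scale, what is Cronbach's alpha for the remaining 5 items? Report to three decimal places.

Remaining items: Item 1, Item 2, Item 3, Item 4, Item 6 (k = 5).
Σσᵢ² = 2.46 + 2.16 + 1.77 + 1.93 + 2.79 = 11.11
σ²_total = 11.11 + 2 × 3.15 = 17.41
α (item deleted) = (5/4)·(1 − 11.11/17.41) = 0.452

Cronbach's alpha = 0.452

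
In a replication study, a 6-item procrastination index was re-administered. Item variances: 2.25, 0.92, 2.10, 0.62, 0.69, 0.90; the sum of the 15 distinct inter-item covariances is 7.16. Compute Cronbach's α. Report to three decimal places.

α = 0.788

Σσ²ᵢ = 2.25 + 0.92 + 2.10 + 0.62 + 0.69 + 0.90 = 7.48
Sum of distinct covariances = 7.16
σ²_T = Σσ²ᵢ + 2·Σcov = 7.48 + 2 × 7.16 = 21.80
α = (6/5)·(1 − 7.48/21.80) = 0.788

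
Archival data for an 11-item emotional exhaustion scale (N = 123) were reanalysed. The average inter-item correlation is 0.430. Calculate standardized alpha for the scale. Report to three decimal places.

α = 0.892

Standardized α = k·r̄ / (1 + (k−1)·r̄) = 11 × 0.430 / (1 + 10 × 0.430)
  = 4.7300 / 5.3000 = 0.892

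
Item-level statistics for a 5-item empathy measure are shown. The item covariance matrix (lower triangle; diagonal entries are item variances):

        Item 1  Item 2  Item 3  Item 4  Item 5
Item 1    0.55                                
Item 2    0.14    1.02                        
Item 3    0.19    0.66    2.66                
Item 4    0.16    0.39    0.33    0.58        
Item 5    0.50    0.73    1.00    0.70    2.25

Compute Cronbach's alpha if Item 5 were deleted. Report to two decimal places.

Cronbach's alpha = 0.58

Remaining items: Item 1, Item 2, Item 3, Item 4 (k = 4).
ΣVar(i) = 0.55 + 1.02 + 2.66 + 0.58 = 4.81
σ²_total = 4.81 + 2 × 1.87 = 8.55
α (item deleted) = (4/3)·(1 − 4.81/8.55) = 0.58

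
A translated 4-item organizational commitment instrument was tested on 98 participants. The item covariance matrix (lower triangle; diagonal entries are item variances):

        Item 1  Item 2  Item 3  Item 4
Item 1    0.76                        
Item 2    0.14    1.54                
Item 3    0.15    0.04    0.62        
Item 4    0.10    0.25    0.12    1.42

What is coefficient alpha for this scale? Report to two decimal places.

ΣVar(i) = 0.76 + 1.54 + 0.62 + 1.42 = 4.34
Sum of off-diagonal covariances = 0.80
σ²_total = 4.34 + 2 × 0.80 = 5.94
α = (k/(k−1))·(1 − ΣVar(i)/σ²_total) = (4/3)·(1 − 4.34/5.94) = 0.36

α = 0.36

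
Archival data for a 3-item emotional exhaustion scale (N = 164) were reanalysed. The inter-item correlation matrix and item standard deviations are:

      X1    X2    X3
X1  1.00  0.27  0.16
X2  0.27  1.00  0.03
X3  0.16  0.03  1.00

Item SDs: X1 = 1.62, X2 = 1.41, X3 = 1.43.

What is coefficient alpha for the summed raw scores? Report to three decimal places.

α = 0.359

Σσ²ᵢ = 1.62² + 1.41² + 1.43² = 6.6574
Covariances σ_ij = r_ij · s_i · s_j:
  σ(X1,X2) = 0.27 × 1.62 × 1.41 = 0.6167
  σ(X1,X3) = 0.16 × 1.62 × 1.43 = 0.3707
  σ(X2,X3) = 0.03 × 1.41 × 1.43 = 0.0605
σ²_T = Σσ²ᵢ + 2·Σσ_ij = 6.6574 + 2 × 1.0479 = 8.7532
α = (3/2)·(1 − 6.6574/8.7532) = 0.359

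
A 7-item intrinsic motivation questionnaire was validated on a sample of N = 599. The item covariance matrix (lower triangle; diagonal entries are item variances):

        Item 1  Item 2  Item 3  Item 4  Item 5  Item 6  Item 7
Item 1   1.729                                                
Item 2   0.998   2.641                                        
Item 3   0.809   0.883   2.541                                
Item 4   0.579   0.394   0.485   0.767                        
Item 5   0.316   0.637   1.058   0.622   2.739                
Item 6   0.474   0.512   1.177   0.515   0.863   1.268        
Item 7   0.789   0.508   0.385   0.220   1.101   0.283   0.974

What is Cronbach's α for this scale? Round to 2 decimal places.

sum of item variances = 1.729 + 2.641 + 2.541 + 0.767 + 2.739 + 1.268 + 0.974 = 12.659
Sum of off-diagonal covariances = 13.608
total variance = 12.659 + 2 × 13.608 = 39.875
α = (k/(k−1))·(1 − sum of item variances/total variance) = (7/6)·(1 − 12.659/39.875) = 0.80

Cronbach's α = 0.80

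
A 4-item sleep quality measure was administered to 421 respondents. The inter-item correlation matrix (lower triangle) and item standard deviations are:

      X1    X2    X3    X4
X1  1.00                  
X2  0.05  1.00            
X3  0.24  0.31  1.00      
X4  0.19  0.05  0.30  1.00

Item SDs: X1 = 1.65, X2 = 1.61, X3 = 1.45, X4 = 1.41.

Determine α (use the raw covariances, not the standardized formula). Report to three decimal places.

α = 0.475

Σσ²ᵢ = 1.65² + 1.61² + 1.45² + 1.41² = 9.4052
Covariances σ_ij = r_ij · s_i · s_j:
  σ(X1,X2) = 0.05 × 1.65 × 1.61 = 0.1328
  σ(X1,X3) = 0.24 × 1.65 × 1.45 = 0.5742
  σ(X1,X4) = 0.19 × 1.65 × 1.41 = 0.4420
  σ(X2,X3) = 0.31 × 1.61 × 1.45 = 0.7237
  σ(X2,X4) = 0.05 × 1.61 × 1.41 = 0.1135
  σ(X3,X4) = 0.30 × 1.45 × 1.41 = 0.6133
σ²_T = Σσ²ᵢ + 2·Σσ_ij = 9.4052 + 2 × 2.5995 = 14.6042
α = (4/3)·(1 − 9.4052/14.6042) = 0.475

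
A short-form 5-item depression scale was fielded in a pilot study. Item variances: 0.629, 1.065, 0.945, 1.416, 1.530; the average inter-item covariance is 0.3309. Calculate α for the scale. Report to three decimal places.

sum of item variances = 0.629 + 1.065 + 0.945 + 1.416 + 1.530 = 5.585
Sum of the 10 distinct covariances = 10 × 0.3309 = 3.3090
σ²_T = sum of item variances + 2·Σcov = 5.585 + 2 × 3.3090 = 12.2030
α = (5/4)·(1 − 5.585/12.2030) = 0.678

α = 0.678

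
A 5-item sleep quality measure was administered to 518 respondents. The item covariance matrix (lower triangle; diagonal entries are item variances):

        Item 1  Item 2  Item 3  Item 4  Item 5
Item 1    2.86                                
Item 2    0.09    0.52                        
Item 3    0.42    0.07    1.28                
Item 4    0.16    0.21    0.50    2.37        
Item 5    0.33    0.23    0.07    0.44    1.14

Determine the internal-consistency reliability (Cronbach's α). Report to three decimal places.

sum of item variances = 2.86 + 0.52 + 1.28 + 2.37 + 1.14 = 8.17
Sum of off-diagonal covariances = 2.52
σ²_T = 8.17 + 2 × 2.52 = 13.21
α = (k/(k−1))·(1 − sum of item variances/σ²_T) = (5/4)·(1 − 8.17/13.21) = 0.477

α = 0.477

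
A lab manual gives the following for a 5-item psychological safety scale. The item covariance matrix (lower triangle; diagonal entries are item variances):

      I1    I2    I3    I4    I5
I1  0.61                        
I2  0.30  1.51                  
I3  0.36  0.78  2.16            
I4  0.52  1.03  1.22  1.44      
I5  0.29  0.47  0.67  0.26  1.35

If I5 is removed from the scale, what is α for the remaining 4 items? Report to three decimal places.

α = 0.794

Remaining items: I1, I2, I3, I4 (k = 4).
Σσᵢ² = 0.61 + 1.51 + 2.16 + 1.44 = 5.72
σ²_T = 5.72 + 2 × 4.21 = 14.14
α (item deleted) = (4/3)·(1 − 5.72/14.14) = 0.794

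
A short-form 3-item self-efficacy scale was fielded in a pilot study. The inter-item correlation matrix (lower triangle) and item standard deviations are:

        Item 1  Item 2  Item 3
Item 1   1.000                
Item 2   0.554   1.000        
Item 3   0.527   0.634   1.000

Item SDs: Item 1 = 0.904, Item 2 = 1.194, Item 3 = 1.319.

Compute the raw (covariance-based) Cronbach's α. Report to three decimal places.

Σσ²ᵢ = 0.904² + 1.194² + 1.319² = 3.9826
Covariances σ_ij = r_ij · s_i · s_j:
  σ(Item 1,Item 2) = 0.554 × 0.904 × 1.194 = 0.5980
  σ(Item 1,Item 3) = 0.527 × 0.904 × 1.319 = 0.6284
  σ(Item 2,Item 3) = 0.634 × 1.194 × 1.319 = 0.9985
σ²_T = Σσ²ᵢ + 2·Σσ_ij = 3.9826 + 2 × 2.2249 = 8.4324
α = (3/2)·(1 − 3.9826/8.4324) = 0.792

α = 0.792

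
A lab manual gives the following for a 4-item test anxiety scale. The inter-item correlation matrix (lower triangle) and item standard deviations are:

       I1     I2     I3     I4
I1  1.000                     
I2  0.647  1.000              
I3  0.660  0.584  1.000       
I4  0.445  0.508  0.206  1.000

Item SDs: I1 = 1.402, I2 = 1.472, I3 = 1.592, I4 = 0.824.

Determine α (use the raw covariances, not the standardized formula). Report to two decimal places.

α = 0.80

Σσ²ᵢ = 1.402² + 1.472² + 1.592² + 0.824² = 7.3458
Covariances σ_ij = r_ij · s_i · s_j:
  σ(I1,I2) = 0.647 × 1.402 × 1.472 = 1.3352
  σ(I1,I3) = 0.660 × 1.402 × 1.592 = 1.4731
  σ(I1,I4) = 0.445 × 1.402 × 0.824 = 0.5141
  σ(I2,I3) = 0.584 × 1.472 × 1.592 = 1.3686
  σ(I2,I4) = 0.508 × 1.472 × 0.824 = 0.6162
  σ(I3,I4) = 0.206 × 1.592 × 0.824 = 0.2702
σ²_T = Σσ²ᵢ + 2·Σσ_ij = 7.3458 + 2 × 5.5774 = 18.5006
α = (4/3)·(1 − 7.3458/18.5006) = 0.80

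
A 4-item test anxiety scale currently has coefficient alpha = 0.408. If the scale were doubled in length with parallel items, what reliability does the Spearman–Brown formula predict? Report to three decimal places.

Length factor m = 2
α' = m·α / (1 + (m−1)·α)
   = 2 × 0.408 / (1 + (2 − 1) × 0.408)
   = 0.8160 / 1.4080 = 0.580

predicted reliability = 0.580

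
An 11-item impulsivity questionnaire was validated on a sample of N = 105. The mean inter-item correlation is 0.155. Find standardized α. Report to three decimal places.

Standardized α = k·r̄ / (1 + (k−1)·r̄) = 11 × 0.155 / (1 + 10 × 0.155)
  = 1.7050 / 2.5500 = 0.669

α = 0.669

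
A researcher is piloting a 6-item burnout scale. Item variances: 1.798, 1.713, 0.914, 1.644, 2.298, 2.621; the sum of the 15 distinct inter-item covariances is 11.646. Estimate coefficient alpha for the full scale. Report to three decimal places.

coefficient alpha = 0.815

sum of item variances = 1.798 + 1.713 + 0.914 + 1.644 + 2.298 + 2.621 = 10.988
Sum of distinct covariances = 11.646
Var(T) = sum of item variances + 2·Σcov = 10.988 + 2 × 11.646 = 34.280
α = (6/5)·(1 − 10.988/34.280) = 0.815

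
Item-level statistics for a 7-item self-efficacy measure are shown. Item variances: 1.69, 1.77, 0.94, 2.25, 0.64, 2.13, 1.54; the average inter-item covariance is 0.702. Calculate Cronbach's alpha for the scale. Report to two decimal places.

α = 0.85

ΣVar(i) = 1.69 + 1.77 + 0.94 + 2.25 + 0.64 + 2.13 + 1.54 = 10.96
Sum of the 21 distinct covariances = 21 × 0.702 = 14.742
σ²_T = ΣVar(i) + 2·Σcov = 10.96 + 2 × 14.742 = 40.444
α = (7/6)·(1 − 10.96/40.444) = 0.85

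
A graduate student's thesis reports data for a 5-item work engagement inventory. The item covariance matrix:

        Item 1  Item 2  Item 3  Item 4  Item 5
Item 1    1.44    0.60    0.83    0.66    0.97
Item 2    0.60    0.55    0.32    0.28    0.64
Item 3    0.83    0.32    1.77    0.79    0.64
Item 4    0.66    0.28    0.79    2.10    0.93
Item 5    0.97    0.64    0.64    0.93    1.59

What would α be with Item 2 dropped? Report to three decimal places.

Remaining items: Item 1, Item 3, Item 4, Item 5 (k = 4).
sum of item variances = 1.44 + 1.77 + 2.10 + 1.59 = 6.90
σ²_T = 6.90 + 2 × 4.82 = 16.54
α (item deleted) = (4/3)·(1 − 6.90/16.54) = 0.777

α = 0.777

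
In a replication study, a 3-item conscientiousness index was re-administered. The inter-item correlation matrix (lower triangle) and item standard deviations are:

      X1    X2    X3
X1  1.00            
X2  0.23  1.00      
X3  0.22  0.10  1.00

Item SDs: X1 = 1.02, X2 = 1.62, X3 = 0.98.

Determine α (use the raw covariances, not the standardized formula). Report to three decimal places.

Σσ²ᵢ = 1.02² + 1.62² + 0.98² = 4.6252
Covariances σ_ij = r_ij · s_i · s_j:
  σ(X1,X2) = 0.23 × 1.02 × 1.62 = 0.3801
  σ(X1,X3) = 0.22 × 1.02 × 0.98 = 0.2199
  σ(X2,X3) = 0.10 × 1.62 × 0.98 = 0.1588
σ²_T = Σσ²ᵢ + 2·Σσ_ij = 4.6252 + 2 × 0.7588 = 6.1428
α = (3/2)·(1 − 4.6252/6.1428) = 0.371

α = 0.371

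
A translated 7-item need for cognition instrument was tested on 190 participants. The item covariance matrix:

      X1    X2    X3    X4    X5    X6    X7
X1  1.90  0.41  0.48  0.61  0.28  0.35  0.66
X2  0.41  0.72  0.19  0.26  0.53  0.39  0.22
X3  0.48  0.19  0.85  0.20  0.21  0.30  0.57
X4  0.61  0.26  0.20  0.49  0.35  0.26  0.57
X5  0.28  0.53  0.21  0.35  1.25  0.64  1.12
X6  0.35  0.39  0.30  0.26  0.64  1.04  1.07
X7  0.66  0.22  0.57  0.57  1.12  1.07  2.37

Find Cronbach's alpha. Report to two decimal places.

α = 0.81

Σσ²ᵢ = 1.90 + 0.72 + 0.85 + 0.49 + 1.25 + 1.04 + 2.37 = 8.62
Sum of the distinct covariances = 9.67
total variance = 8.62 + 2 × 9.67 = 27.96
α = (k/(k−1))·(1 − Σσ²ᵢ/total variance) = (7/6)·(1 − 8.62/27.96) = 0.81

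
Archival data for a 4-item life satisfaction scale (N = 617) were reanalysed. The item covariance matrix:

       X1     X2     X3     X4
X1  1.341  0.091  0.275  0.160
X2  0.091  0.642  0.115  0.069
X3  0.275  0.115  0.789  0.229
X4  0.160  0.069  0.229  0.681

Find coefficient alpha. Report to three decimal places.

α = 0.470

ΣVar(i) = 1.341 + 0.642 + 0.789 + 0.681 = 3.453
Sum of the distinct covariances = 0.939
σ²_total = 3.453 + 2 × 0.939 = 5.331
α = (k/(k−1))·(1 − ΣVar(i)/σ²_total) = (4/3)·(1 − 3.453/5.331) = 0.470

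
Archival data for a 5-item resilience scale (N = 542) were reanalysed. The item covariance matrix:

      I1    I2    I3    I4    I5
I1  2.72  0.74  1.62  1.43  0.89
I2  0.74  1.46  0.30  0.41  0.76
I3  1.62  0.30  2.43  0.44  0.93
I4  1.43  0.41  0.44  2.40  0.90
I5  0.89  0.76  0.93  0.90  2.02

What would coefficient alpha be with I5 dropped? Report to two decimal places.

Remaining items: I1, I2, I3, I4 (k = 4).
Σσ²ᵢ = 2.72 + 1.46 + 2.43 + 2.40 = 9.01
σ²_total = 9.01 + 2 × 4.94 = 18.89
α (item deleted) = (4/3)·(1 − 9.01/18.89) = 0.70

coefficient alpha = 0.70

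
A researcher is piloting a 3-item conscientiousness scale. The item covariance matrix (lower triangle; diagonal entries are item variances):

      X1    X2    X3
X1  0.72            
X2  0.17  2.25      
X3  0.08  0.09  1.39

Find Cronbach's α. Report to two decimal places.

Σσᵢ² = 0.72 + 2.25 + 1.39 = 4.36
Sum of off-diagonal covariances = 0.34
Var(T) = 4.36 + 2 × 0.34 = 5.04
α = (k/(k−1))·(1 − Σσᵢ²/Var(T)) = (3/2)·(1 − 4.36/5.04) = 0.20

Cronbach's α = 0.20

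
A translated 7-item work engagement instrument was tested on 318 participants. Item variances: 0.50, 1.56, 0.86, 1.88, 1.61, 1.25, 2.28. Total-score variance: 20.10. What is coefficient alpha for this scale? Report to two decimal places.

ΣVar(i) = 0.50 + 1.56 + 0.86 + 1.88 + 1.61 + 1.25 + 2.28 = 9.94
α = (k/(k−1))·(1 − ΣVar(i)/σ²_T) = (7/6)·(1 − 9.94/20.10) = 0.59

coefficient alpha = 0.59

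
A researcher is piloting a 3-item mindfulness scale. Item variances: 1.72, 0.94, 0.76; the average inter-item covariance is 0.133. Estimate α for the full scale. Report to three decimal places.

Σσ²ᵢ = 1.72 + 0.94 + 0.76 = 3.42
Sum of the 3 distinct covariances = 3 × 0.133 = 0.399
Var(T) = Σσ²ᵢ + 2·Σcov = 3.42 + 2 × 0.399 = 4.218
α = (3/2)·(1 − 3.42/4.218) = 0.284

α = 0.284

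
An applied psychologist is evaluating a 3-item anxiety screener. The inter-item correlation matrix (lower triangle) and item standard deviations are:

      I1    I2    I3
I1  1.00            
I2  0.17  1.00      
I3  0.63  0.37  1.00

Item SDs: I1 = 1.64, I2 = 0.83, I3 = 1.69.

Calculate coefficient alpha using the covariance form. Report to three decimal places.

coefficient alpha = 0.667

Σσ²ᵢ = 1.64² + 0.83² + 1.69² = 6.2346
Covariances σ_ij = r_ij · s_i · s_j:
  σ(I1,I2) = 0.17 × 1.64 × 0.83 = 0.2314
  σ(I1,I3) = 0.63 × 1.64 × 1.69 = 1.7461
  σ(I2,I3) = 0.37 × 0.83 × 1.69 = 0.5190
σ²_T = Σσ²ᵢ + 2·Σσ_ij = 6.2346 + 2 × 2.4965 = 11.2276
α = (3/2)·(1 − 6.2346/11.2276) = 0.667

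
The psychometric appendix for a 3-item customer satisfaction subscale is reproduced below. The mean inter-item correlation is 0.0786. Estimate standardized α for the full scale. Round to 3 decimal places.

Standardized α = k·r̄ / (1 + (k−1)·r̄) = 3 × 0.0786 / (1 + 2 × 0.0786)
  = 0.2358 / 1.1572 = 0.204

standardized α = 0.204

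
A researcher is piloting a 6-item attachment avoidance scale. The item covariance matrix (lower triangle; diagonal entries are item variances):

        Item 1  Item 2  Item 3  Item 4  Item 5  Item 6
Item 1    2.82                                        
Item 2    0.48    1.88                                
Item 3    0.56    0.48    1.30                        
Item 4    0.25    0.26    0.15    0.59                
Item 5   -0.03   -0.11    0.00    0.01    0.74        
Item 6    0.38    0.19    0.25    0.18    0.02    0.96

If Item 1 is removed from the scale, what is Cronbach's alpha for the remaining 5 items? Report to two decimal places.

Cronbach's alpha = 0.43

Remaining items: Item 2, Item 3, Item 4, Item 5, Item 6 (k = 5).
sum of item variances = 1.88 + 1.30 + 0.59 + 0.74 + 0.96 = 5.47
total variance = 5.47 + 2 × 1.43 = 8.33
α (item deleted) = (5/4)·(1 − 5.47/8.33) = 0.43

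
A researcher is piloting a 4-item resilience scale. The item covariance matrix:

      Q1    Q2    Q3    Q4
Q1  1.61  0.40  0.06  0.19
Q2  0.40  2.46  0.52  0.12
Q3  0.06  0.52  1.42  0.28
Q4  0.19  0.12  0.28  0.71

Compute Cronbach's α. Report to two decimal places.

Cronbach's α = 0.45

Σσᵢ² = 1.61 + 2.46 + 1.42 + 0.71 = 6.20
Sum of the distinct covariances = 1.57
σ²_total = 6.20 + 2 × 1.57 = 9.34
α = (k/(k−1))·(1 − Σσᵢ²/σ²_total) = (4/3)·(1 − 6.20/9.34) = 0.45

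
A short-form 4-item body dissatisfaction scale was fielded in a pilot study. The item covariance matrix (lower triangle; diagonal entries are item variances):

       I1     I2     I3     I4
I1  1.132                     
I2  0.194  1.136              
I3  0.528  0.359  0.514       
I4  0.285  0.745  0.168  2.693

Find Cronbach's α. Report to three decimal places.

ΣVar(i) = 1.132 + 1.136 + 0.514 + 2.693 = 5.475
Sum of off-diagonal covariances = 2.279
Var(T) = 5.475 + 2 × 2.279 = 10.033
α = (k/(k−1))·(1 − ΣVar(i)/Var(T)) = (4/3)·(1 − 5.475/10.033) = 0.606

Cronbach's α = 0.606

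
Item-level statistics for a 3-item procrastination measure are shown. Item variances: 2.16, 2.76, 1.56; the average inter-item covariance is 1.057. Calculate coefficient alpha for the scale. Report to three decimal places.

coefficient alpha = 0.742

Σσ²ᵢ = 2.16 + 2.76 + 1.56 = 6.48
Sum of the 3 distinct covariances = 3 × 1.057 = 3.171
σ²_T = Σσ²ᵢ + 2·Σcov = 6.48 + 2 × 3.171 = 12.822
α = (3/2)·(1 − 6.48/12.822) = 0.742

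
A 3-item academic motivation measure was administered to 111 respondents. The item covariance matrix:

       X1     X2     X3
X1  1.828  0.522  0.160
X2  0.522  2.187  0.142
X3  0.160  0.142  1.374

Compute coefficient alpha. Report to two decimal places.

Σσᵢ² = 1.828 + 2.187 + 1.374 = 5.389
Sum of the distinct covariances = 0.824
Var(T) = 5.389 + 2 × 0.824 = 7.037
α = (k/(k−1))·(1 − Σσᵢ²/Var(T)) = (3/2)·(1 − 5.389/7.037) = 0.35

coefficient alpha = 0.35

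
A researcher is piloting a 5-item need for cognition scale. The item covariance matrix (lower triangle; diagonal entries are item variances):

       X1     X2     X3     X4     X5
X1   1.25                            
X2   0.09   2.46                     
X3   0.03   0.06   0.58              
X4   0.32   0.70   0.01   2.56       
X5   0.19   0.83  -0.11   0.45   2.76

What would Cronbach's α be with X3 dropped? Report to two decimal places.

Remaining items: X1, X2, X4, X5 (k = 4).
sum of item variances = 1.25 + 2.46 + 2.56 + 2.76 = 9.03
Var(T) = 9.03 + 2 × 2.58 = 14.19
α (item deleted) = (4/3)·(1 − 9.03/14.19) = 0.48

α = 0.48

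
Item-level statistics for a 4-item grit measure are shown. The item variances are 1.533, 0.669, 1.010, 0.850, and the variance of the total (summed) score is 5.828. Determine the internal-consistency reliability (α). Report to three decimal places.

Σσᵢ² = 1.533 + 0.669 + 1.010 + 0.850 = 4.062
α = (k/(k−1))·(1 − Σσᵢ²/total variance) = (4/3)·(1 − 4.062/5.828) = 0.404

α = 0.404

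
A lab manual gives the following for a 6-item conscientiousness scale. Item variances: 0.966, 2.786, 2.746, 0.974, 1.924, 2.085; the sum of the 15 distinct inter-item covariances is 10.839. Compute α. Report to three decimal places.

sum of item variances = 0.966 + 2.786 + 2.746 + 0.974 + 1.924 + 2.085 = 11.481
Sum of distinct covariances = 10.839
Var(T) = sum of item variances + 2·Σcov = 11.481 + 2 × 10.839 = 33.159
α = (6/5)·(1 − 11.481/33.159) = 0.785

α = 0.785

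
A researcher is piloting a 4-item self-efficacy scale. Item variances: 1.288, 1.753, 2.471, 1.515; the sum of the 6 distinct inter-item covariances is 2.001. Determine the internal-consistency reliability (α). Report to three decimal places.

Σσᵢ² = 1.288 + 1.753 + 2.471 + 1.515 = 7.027
Sum of distinct covariances = 2.001
Var(T) = Σσᵢ² + 2·Σcov = 7.027 + 2 × 2.001 = 11.029
α = (4/3)·(1 − 7.027/11.029) = 0.484

α = 0.484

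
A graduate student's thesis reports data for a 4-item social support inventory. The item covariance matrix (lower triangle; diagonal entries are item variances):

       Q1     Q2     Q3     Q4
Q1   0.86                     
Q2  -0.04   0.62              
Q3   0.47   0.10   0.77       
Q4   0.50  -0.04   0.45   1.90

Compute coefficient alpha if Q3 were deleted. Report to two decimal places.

coefficient alpha = 0.30

Remaining items: Q1, Q2, Q4 (k = 3).
Σσᵢ² = 0.86 + 0.62 + 1.90 = 3.38
total variance = 3.38 + 2 × 0.42 = 4.22
α (item deleted) = (3/2)·(1 − 3.38/4.22) = 0.30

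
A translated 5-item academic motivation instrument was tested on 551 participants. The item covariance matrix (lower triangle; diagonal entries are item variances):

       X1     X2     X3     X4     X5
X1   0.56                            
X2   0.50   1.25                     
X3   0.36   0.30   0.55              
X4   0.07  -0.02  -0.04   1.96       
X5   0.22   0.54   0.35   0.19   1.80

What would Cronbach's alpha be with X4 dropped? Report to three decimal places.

Remaining items: X1, X2, X3, X5 (k = 4).
ΣVar(i) = 0.56 + 1.25 + 0.55 + 1.80 = 4.16
σ²_total = 4.16 + 2 × 2.27 = 8.70
α (item deleted) = (4/3)·(1 − 4.16/8.70) = 0.696

α = 0.696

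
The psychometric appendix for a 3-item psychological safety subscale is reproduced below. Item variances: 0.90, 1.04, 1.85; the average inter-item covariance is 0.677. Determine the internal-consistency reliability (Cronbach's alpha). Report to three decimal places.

Cronbach's alpha = 0.776

ΣVar(i) = 0.90 + 1.04 + 1.85 = 3.79
Sum of the 3 distinct covariances = 3 × 0.677 = 2.031
σ²_T = ΣVar(i) + 2·Σcov = 3.79 + 2 × 2.031 = 7.852
α = (3/2)·(1 − 3.79/7.852) = 0.776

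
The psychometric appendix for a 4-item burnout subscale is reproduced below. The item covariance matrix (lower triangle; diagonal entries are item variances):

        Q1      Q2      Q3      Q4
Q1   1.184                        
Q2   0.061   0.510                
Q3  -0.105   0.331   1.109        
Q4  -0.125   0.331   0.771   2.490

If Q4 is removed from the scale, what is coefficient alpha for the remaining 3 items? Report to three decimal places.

coefficient alpha = 0.255

Remaining items: Q1, Q2, Q3 (k = 3).
sum of item variances = 1.184 + 0.510 + 1.109 = 2.803
Var(T) = 2.803 + 2 × 0.287 = 3.377
α (item deleted) = (3/2)·(1 − 2.803/3.377) = 0.255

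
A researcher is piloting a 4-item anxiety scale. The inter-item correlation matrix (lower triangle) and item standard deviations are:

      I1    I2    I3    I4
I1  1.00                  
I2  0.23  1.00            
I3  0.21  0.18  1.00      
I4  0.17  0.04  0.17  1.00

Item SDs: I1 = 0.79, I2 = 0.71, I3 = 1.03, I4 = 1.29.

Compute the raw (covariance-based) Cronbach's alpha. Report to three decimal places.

Cronbach's alpha = 0.414

Σσ²ᵢ = 0.79² + 0.71² + 1.03² + 1.29² = 3.8532
Covariances σ_ij = r_ij · s_i · s_j:
  σ(I1,I2) = 0.23 × 0.79 × 0.71 = 0.1290
  σ(I1,I3) = 0.21 × 0.79 × 1.03 = 0.1709
  σ(I1,I4) = 0.17 × 0.79 × 1.29 = 0.1732
  σ(I2,I3) = 0.18 × 0.71 × 1.03 = 0.1316
  σ(I2,I4) = 0.04 × 0.71 × 1.29 = 0.0366
  σ(I3,I4) = 0.17 × 1.03 × 1.29 = 0.2259
σ²_T = Σσ²ᵢ + 2·Σσ_ij = 3.8532 + 2 × 0.8672 = 5.5876
α = (4/3)·(1 − 3.8532/5.5876) = 0.414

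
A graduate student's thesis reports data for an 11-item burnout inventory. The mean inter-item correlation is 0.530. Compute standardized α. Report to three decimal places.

Standardized α = k·r̄ / (1 + (k−1)·r̄) = 11 × 0.530 / (1 + 10 × 0.530)
  = 5.8300 / 6.3000 = 0.925

standardized α = 0.925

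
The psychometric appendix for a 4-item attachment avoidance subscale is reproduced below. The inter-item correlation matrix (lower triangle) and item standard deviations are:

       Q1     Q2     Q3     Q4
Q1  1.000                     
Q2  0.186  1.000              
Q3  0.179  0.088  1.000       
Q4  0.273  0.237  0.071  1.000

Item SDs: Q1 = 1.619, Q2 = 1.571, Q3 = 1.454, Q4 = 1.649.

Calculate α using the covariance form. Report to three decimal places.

α = 0.459

Σσ²ᵢ = 1.619² + 1.571² + 1.454² + 1.649² = 9.9225
Covariances σ_ij = r_ij · s_i · s_j:
  σ(Q1,Q2) = 0.186 × 1.619 × 1.571 = 0.4731
  σ(Q1,Q3) = 0.179 × 1.619 × 1.454 = 0.4214
  σ(Q1,Q4) = 0.273 × 1.619 × 1.649 = 0.7288
  σ(Q2,Q3) = 0.088 × 1.571 × 1.454 = 0.2010
  σ(Q2,Q4) = 0.237 × 1.571 × 1.649 = 0.6140
  σ(Q3,Q4) = 0.071 × 1.454 × 1.649 = 0.1702
σ²_T = Σσ²ᵢ + 2·Σσ_ij = 9.9225 + 2 × 2.6085 = 15.1395
α = (4/3)·(1 − 9.9225/15.1395) = 0.459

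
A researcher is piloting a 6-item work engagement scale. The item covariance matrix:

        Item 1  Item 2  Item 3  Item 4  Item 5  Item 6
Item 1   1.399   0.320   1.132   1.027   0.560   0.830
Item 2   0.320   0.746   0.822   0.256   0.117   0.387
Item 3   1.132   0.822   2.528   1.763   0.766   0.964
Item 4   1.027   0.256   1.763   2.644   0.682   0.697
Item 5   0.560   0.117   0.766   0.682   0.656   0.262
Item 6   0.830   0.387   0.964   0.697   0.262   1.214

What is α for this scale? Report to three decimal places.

ΣVar(i) = 1.399 + 0.746 + 2.528 + 2.644 + 0.656 + 1.214 = 9.187
Sum of the distinct covariances = 10.585
σ²_total = 9.187 + 2 × 10.585 = 30.357
α = (k/(k−1))·(1 − ΣVar(i)/σ²_total) = (6/5)·(1 − 9.187/30.357) = 0.837

α = 0.837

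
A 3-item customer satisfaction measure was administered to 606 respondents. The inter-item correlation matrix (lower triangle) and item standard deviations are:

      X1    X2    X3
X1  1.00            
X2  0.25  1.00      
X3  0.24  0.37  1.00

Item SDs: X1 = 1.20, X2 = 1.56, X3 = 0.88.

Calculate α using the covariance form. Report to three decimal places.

Σσ²ᵢ = 1.20² + 1.56² + 0.88² = 4.6480
Covariances σ_ij = r_ij · s_i · s_j:
  σ(X1,X2) = 0.25 × 1.20 × 1.56 = 0.4680
  σ(X1,X3) = 0.24 × 1.20 × 0.88 = 0.2534
  σ(X2,X3) = 0.37 × 1.56 × 0.88 = 0.5079
σ²_T = Σσ²ᵢ + 2·Σσ_ij = 4.6480 + 2 × 1.2293 = 7.1066
α = (3/2)·(1 − 4.6480/7.1066) = 0.519

α = 0.519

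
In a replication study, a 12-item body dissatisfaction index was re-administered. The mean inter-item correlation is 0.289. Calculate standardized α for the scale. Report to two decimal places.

Standardized α = k·r̄ / (1 + (k−1)·r̄) = 12 × 0.289 / (1 + 11 × 0.289)
  = 3.4680 / 4.1790 = 0.83

α = 0.83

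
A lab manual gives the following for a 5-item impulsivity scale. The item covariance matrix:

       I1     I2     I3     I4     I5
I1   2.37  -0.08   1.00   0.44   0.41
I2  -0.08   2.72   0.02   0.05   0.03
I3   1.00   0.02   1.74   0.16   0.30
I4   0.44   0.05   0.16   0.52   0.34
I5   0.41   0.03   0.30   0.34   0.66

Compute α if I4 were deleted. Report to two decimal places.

α = 0.41

Remaining items: I1, I2, I3, I5 (k = 4).
Σσ²ᵢ = 2.37 + 2.72 + 1.74 + 0.66 = 7.49
σ²_total = 7.49 + 2 × 1.68 = 10.85
α (item deleted) = (4/3)·(1 − 7.49/10.85) = 0.41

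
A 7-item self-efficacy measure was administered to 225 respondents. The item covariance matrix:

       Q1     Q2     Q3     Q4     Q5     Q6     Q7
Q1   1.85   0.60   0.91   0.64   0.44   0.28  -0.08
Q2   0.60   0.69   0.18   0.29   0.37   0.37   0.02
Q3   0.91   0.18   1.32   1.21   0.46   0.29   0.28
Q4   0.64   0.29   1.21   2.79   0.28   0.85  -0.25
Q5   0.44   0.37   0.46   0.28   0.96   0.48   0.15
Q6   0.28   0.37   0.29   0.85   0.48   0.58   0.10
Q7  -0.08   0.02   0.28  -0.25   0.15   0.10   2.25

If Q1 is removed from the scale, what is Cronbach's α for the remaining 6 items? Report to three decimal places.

Cronbach's α = 0.650

Remaining items: Q2, Q3, Q4, Q5, Q6, Q7 (k = 6).
ΣVar(i) = 0.69 + 1.32 + 2.79 + 0.96 + 0.58 + 2.25 = 8.59
σ²_total = 8.59 + 2 × 5.08 = 18.75
α (item deleted) = (6/5)·(1 − 8.59/18.75) = 0.650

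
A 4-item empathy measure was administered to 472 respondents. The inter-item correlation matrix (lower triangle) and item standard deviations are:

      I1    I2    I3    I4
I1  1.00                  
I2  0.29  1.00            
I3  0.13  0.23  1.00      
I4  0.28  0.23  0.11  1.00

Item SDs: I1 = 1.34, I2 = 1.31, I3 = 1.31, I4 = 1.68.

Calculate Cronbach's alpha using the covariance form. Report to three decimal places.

Cronbach's alpha = 0.512

Σσ²ᵢ = 1.34² + 1.31² + 1.31² + 1.68² = 8.0502
Covariances σ_ij = r_ij · s_i · s_j:
  σ(I1,I2) = 0.29 × 1.34 × 1.31 = 0.5091
  σ(I1,I3) = 0.13 × 1.34 × 1.31 = 0.2282
  σ(I1,I4) = 0.28 × 1.34 × 1.68 = 0.6303
  σ(I2,I3) = 0.23 × 1.31 × 1.31 = 0.3947
  σ(I2,I4) = 0.23 × 1.31 × 1.68 = 0.5062
  σ(I3,I4) = 0.11 × 1.31 × 1.68 = 0.2421
σ²_T = Σσ²ᵢ + 2·Σσ_ij = 8.0502 + 2 × 2.5106 = 13.0714
α = (4/3)·(1 − 8.0502/13.0714) = 0.512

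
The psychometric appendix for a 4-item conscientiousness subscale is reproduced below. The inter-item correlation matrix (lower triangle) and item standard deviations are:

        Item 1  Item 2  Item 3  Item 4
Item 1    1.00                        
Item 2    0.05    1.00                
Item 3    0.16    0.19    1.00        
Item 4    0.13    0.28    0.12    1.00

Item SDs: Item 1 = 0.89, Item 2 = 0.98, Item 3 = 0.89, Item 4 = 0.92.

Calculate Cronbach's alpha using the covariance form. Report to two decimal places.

Cronbach's alpha = 0.42

Σσ²ᵢ = 0.89² + 0.98² + 0.89² + 0.92² = 3.3910
Covariances σ_ij = r_ij · s_i · s_j:
  σ(Item 1,Item 2) = 0.05 × 0.89 × 0.98 = 0.0436
  σ(Item 1,Item 3) = 0.16 × 0.89 × 0.89 = 0.1267
  σ(Item 1,Item 4) = 0.13 × 0.89 × 0.92 = 0.1064
  σ(Item 2,Item 3) = 0.19 × 0.98 × 0.89 = 0.1657
  σ(Item 2,Item 4) = 0.28 × 0.98 × 0.92 = 0.2524
  σ(Item 3,Item 4) = 0.12 × 0.89 × 0.92 = 0.0983
σ²_T = Σσ²ᵢ + 2·Σσ_ij = 3.3910 + 2 × 0.7931 = 4.9772
α = (4/3)·(1 − 3.3910/4.9772) = 0.42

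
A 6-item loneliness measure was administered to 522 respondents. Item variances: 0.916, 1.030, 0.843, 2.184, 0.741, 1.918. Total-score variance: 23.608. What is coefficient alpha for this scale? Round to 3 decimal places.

α = 0.812

Σσ²ᵢ = 0.916 + 1.030 + 0.843 + 2.184 + 0.741 + 1.918 = 7.632
α = (k/(k−1))·(1 − Σσ²ᵢ/Var(T)) = (6/5)·(1 − 7.632/23.608) = 0.812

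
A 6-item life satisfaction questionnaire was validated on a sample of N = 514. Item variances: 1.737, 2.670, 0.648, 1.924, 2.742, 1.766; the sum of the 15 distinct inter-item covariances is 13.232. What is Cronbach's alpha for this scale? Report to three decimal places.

sum of item variances = 1.737 + 2.670 + 0.648 + 1.924 + 2.742 + 1.766 = 11.487
Sum of distinct covariances = 13.232
total variance = sum of item variances + 2·Σcov = 11.487 + 2 × 13.232 = 37.951
α = (6/5)·(1 − 11.487/37.951) = 0.837

Cronbach's alpha = 0.837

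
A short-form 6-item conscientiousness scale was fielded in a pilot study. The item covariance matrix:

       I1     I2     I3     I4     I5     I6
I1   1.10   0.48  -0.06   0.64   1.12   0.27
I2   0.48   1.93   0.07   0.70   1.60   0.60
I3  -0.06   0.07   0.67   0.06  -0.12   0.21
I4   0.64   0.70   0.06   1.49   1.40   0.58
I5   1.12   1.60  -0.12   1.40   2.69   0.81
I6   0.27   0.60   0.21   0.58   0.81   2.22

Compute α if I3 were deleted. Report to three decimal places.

α = 0.794

Remaining items: I1, I2, I4, I5, I6 (k = 5).
Σσᵢ² = 1.10 + 1.93 + 1.49 + 2.69 + 2.22 = 9.43
σ²_T = 9.43 + 2 × 8.20 = 25.83
α (item deleted) = (5/4)·(1 − 9.43/25.83) = 0.794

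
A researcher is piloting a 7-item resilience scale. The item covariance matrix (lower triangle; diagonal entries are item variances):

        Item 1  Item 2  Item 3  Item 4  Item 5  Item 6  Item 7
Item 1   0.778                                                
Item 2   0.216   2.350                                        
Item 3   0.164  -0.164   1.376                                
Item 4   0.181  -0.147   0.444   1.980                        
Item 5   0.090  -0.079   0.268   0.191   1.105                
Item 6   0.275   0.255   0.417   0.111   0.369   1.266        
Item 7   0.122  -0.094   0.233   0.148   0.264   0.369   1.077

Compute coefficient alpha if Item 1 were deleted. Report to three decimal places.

coefficient alpha = 0.433

Remaining items: Item 2, Item 3, Item 4, Item 5, Item 6, Item 7 (k = 6).
ΣVar(i) = 2.350 + 1.376 + 1.980 + 1.105 + 1.266 + 1.077 = 9.154
Var(T) = 9.154 + 2 × 2.585 = 14.324
α (item deleted) = (6/5)·(1 − 9.154/14.324) = 0.433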